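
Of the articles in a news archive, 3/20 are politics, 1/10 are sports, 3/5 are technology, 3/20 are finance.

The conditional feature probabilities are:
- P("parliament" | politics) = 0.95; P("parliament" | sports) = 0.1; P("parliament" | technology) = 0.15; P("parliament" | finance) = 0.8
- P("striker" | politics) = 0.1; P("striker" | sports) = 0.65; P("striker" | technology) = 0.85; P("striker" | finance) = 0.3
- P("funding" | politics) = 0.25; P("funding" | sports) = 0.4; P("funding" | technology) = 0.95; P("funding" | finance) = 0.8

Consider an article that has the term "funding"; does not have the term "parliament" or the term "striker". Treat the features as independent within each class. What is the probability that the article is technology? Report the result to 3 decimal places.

politics: 0.15 × (1−0.95) × (1−0.1) × 0.25 = 0.0016875
sports: 0.1 × (1−0.1) × (1−0.65) × 0.4 = 0.0126
technology: 0.6 × (1−0.15) × (1−0.85) × 0.95 = 0.072675
finance: 0.15 × (1−0.8) × (1−0.3) × 0.8 = 0.0168
P(technology | x) = 0.072675 / 0.1037625 ≈ 0.700

0.700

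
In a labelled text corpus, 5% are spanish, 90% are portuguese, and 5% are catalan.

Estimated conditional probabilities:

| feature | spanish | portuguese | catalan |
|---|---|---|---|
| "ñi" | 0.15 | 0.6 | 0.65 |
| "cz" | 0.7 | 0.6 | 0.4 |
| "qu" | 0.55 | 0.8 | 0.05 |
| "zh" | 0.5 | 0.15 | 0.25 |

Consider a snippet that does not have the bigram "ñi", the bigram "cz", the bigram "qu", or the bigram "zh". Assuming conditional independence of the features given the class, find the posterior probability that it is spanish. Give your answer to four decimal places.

0.0824

spanish: 0.05 × (1−0.15) × (1−0.7) × (1−0.55) × (1−0.5) = 0.00286875
portuguese: 0.9 × (1−0.6) × (1−0.6) × (1−0.8) × (1−0.15) = 0.02448
catalan: 0.05 × (1−0.65) × (1−0.4) × (1−0.05) × (1−0.25) = 0.00748125
P(spanish | x) = 0.00286875 / 0.03483 ≈ 0.0824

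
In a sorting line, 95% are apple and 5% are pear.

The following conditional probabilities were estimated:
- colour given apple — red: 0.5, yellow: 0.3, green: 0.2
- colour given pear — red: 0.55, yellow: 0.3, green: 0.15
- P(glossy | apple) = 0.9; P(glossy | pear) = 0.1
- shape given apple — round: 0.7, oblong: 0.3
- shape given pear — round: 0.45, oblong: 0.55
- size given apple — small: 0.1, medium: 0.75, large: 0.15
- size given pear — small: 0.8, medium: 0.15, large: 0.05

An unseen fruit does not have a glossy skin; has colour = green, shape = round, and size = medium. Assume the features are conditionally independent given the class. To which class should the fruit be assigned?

apple

apple: 0.95 × 0.2 × (1−0.9) × 0.7 × 0.75 = 0.009975
pear: 0.05 × 0.15 × (1−0.1) × 0.45 × 0.15 = 0.000455625
Highest score → apple.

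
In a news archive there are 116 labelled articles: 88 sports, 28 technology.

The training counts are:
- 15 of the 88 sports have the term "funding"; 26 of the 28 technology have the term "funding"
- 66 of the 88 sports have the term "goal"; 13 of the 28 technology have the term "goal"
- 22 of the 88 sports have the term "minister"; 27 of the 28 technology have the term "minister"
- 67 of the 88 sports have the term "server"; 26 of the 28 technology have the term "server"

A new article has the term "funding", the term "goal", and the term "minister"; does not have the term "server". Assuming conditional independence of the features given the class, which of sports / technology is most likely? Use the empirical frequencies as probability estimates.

technology

sports: (88/116) × (15/88) × (66/88) × (22/88) × (21/88) ≈ 0.0057859
technology: (28/116) × (26/28) × (13/28) × (27/28) × (2/28) ≈ 0.00716768
Highest score → technology.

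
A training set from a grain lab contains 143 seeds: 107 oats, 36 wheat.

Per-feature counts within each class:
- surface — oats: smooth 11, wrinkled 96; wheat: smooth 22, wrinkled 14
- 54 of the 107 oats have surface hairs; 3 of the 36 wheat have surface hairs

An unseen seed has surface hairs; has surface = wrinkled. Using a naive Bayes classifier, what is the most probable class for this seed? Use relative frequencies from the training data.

oats: (107/143) × (96/107) × (54/107) ≈ 0.338801
wheat: (36/143) × (14/36) × (3/36) ≈ 0.00815851
Highest score → oats.

oats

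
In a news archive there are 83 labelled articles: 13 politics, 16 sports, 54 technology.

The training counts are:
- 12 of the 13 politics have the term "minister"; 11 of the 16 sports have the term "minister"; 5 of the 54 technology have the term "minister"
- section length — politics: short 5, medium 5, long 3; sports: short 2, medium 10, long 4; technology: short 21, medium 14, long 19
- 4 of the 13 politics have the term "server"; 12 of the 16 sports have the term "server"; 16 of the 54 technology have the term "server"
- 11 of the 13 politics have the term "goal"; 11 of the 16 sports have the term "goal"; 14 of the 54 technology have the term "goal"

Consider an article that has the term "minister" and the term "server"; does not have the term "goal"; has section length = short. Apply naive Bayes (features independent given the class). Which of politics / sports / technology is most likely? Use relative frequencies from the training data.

technology

politics: (13/83) × (12/13) × (5/13) × (4/13) × (2/13) ≈ 0.00263229
sports: (16/83) × (11/16) × (2/16) × (12/16) × (5/16) ≈ 0.00388272
technology: (54/83) × (5/54) × (21/54) × (16/54) × (40/54) ≈ 0.00514174
Highest score → technology.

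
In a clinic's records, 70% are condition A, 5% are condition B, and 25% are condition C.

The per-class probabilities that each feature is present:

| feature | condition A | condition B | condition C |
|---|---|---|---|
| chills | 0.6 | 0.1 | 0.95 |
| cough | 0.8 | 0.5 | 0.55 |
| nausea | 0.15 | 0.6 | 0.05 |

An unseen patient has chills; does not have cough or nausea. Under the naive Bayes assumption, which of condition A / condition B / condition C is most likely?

condition A: 0.7 × 0.6 × (1−0.8) × (1−0.15) = 0.0714
condition B: 0.05 × 0.1 × (1−0.5) × (1−0.6) = 0.001
condition C: 0.25 × 0.95 × (1−0.55) × (1−0.05) = 0.10153125
Highest score → condition C.

condition C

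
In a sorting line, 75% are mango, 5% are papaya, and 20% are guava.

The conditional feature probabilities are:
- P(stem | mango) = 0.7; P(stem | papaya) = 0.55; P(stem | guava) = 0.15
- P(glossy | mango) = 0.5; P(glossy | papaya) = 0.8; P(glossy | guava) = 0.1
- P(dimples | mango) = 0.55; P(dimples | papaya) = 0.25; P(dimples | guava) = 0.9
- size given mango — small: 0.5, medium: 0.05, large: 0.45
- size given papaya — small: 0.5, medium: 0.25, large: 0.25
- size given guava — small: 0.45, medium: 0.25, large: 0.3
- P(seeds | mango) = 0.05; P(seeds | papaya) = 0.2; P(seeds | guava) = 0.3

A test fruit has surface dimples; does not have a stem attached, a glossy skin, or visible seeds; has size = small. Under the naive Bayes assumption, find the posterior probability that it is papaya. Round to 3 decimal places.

mango: 0.75 × (1−0.7) × (1−0.5) × 0.55 × 0.5 × (1−0.05) = 0.029390625
papaya: 0.05 × (1−0.55) × (1−0.8) × 0.25 × 0.5 × (1−0.2) = 0.00045
guava: 0.2 × (1−0.15) × (1−0.1) × 0.9 × 0.45 × (1−0.3) = 0.0433755
P(papaya | x) = 0.00045 / 0.073216125 ≈ 0.006

0.006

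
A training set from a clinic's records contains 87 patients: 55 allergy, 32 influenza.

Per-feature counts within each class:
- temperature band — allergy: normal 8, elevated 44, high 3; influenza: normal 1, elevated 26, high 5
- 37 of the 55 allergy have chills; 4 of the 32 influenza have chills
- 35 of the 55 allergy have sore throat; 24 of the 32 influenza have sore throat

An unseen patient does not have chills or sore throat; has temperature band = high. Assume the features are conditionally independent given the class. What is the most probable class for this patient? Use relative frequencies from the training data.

influenza

allergy: (55/87) × (3/55) × (18/55) × (20/55) ≈ 0.00410373
influenza: (32/87) × (5/32) × (28/32) × (8/32) ≈ 0.0125718
Highest score → influenza.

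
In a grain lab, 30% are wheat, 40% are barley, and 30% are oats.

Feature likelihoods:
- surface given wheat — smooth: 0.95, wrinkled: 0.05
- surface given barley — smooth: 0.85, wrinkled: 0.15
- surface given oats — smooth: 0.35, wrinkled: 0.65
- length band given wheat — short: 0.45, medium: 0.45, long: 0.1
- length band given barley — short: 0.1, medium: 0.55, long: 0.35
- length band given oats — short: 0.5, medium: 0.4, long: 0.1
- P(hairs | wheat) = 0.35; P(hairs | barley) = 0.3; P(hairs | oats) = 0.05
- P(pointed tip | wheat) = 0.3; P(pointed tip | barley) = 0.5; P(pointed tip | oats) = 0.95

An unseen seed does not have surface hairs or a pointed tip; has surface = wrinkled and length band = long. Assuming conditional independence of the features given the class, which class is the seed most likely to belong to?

barley

wheat: 0.3 × 0.05 × 0.1 × (1−0.35) × (1−0.3) = 0.0006825
barley: 0.4 × 0.15 × 0.35 × (1−0.3) × (1−0.5) = 0.00735
oats: 0.3 × 0.65 × 0.1 × (1−0.05) × (1−0.95) = 0.00092625
Highest score → barley.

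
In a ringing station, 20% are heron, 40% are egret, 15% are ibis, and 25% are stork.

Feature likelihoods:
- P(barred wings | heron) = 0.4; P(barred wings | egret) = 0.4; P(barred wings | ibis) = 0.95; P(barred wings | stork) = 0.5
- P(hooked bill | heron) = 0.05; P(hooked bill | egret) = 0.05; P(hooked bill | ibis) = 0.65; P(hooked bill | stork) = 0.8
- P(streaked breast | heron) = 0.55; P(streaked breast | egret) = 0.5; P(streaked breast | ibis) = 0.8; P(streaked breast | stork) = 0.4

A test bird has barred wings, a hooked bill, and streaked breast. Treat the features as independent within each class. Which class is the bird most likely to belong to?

heron: 0.2 × 0.4 × 0.05 × 0.55 = 0.0022
egret: 0.4 × 0.4 × 0.05 × 0.5 = 0.004
ibis: 0.15 × 0.95 × 0.65 × 0.8 = 0.0741
stork: 0.25 × 0.5 × 0.8 × 0.4 = 0.04
Highest score → ibis.

ibis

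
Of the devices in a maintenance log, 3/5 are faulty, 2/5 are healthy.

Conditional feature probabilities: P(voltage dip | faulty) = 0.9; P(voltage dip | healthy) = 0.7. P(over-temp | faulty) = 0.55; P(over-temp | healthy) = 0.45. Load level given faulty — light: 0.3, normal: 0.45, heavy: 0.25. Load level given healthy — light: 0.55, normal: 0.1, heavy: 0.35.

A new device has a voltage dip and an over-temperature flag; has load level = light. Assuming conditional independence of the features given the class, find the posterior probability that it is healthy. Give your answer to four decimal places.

faulty: 0.6 × 0.9 × 0.55 × 0.3 = 0.0891
healthy: 0.4 × 0.7 × 0.45 × 0.55 = 0.0693
P(healthy | x) = 0.0693 / 0.1584 ≈ 0.4375

0.4375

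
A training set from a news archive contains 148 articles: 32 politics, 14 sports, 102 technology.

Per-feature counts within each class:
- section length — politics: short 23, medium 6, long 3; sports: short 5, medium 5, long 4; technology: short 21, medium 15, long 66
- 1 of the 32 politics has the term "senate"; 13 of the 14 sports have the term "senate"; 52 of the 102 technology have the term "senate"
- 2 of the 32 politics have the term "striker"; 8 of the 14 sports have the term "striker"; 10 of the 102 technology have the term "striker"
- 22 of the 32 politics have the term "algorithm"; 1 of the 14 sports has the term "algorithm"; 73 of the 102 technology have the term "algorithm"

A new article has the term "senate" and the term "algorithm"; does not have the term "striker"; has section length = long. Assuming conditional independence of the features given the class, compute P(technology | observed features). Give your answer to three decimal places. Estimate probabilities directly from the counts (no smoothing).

0.992

politics: (32/148) × (3/32) × (1/32) × (30/32) × (22/32) ≈ 0.000408276
sports: (14/148) × (4/14) × (13/14) × (6/14) × (1/14) ≈ 0.000768261
technology: (102/148) × (66/102) × (52/102) × (92/102) × (73/102) ≈ 0.146756
P(technology | x) = 0.146756 / 0.147932537 ≈ 0.992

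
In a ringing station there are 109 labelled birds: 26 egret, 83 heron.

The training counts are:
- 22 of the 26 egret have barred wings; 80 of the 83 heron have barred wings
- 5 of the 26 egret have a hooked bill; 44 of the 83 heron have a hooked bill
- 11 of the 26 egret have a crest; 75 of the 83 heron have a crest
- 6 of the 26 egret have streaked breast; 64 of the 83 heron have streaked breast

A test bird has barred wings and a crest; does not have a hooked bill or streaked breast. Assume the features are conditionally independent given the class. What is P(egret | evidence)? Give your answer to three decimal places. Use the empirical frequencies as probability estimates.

0.427

egret: (26/109) × (22/26) × (21/26) × (11/26) × (20/26) ≈ 0.053054
heron: (83/109) × (80/83) × (39/83) × (75/83) × (19/83) ≈ 0.071336
P(egret | x) = 0.053054 / 0.12439 ≈ 0.427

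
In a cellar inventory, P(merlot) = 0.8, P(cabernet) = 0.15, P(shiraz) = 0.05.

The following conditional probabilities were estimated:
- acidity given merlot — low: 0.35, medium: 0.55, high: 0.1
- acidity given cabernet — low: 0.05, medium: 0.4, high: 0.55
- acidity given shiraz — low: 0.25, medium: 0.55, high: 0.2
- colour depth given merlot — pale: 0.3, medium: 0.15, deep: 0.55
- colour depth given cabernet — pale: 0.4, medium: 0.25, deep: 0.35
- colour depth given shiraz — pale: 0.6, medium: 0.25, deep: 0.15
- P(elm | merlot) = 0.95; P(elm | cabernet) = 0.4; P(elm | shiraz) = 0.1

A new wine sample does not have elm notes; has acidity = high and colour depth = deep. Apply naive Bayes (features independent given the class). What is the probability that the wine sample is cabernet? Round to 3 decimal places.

merlot: 0.8 × 0.1 × 0.55 × (1−0.95) = 0.0022
cabernet: 0.15 × 0.55 × 0.35 × (1−0.4) = 0.017325
shiraz: 0.05 × 0.2 × 0.15 × (1−0.1) = 0.00135
P(cabernet | x) = 0.017325 / 0.020875 ≈ 0.830

0.830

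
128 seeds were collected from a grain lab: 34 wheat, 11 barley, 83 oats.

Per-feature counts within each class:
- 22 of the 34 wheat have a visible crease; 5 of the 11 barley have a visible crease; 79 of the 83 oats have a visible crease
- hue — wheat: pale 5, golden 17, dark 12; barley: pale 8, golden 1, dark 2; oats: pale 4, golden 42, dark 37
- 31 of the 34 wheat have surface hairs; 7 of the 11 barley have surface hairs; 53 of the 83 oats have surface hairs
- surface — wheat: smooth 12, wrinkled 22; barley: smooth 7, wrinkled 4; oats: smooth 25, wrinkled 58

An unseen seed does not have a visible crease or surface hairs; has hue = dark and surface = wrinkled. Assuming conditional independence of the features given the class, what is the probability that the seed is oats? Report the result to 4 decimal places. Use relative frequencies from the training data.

wheat: (34/128) × (12/34) × (12/34) × (3/34) × (22/34) ≈ 0.00188912
barley: (11/128) × (6/11) × (2/11) × (4/11) × (4/11) ≈ 0.00112697
oats: (83/128) × (4/83) × (37/83) × (30/83) × (58/83) ≈ 0.00351857
P(oats | x) = 0.00351857 / 0.00653466 ≈ 0.5384

0.5384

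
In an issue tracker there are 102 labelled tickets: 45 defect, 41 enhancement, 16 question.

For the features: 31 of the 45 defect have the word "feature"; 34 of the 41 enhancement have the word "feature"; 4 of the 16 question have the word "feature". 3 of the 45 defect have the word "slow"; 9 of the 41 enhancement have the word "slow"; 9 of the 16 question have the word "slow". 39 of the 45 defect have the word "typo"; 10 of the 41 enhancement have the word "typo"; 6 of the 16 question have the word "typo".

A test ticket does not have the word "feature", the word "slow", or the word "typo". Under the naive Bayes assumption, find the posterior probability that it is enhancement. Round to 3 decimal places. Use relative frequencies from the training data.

0.451

defect: (45/102) × (14/45) × (42/45) × (6/45) ≈ 0.0170806
enhancement: (41/102) × (7/41) × (32/41) × (31/41) ≈ 0.0404988
question: (16/102) × (12/16) × (7/16) × (10/16) ≈ 0.0321691
P(enhancement | x) = 0.0404988 / 0.0897485 ≈ 0.451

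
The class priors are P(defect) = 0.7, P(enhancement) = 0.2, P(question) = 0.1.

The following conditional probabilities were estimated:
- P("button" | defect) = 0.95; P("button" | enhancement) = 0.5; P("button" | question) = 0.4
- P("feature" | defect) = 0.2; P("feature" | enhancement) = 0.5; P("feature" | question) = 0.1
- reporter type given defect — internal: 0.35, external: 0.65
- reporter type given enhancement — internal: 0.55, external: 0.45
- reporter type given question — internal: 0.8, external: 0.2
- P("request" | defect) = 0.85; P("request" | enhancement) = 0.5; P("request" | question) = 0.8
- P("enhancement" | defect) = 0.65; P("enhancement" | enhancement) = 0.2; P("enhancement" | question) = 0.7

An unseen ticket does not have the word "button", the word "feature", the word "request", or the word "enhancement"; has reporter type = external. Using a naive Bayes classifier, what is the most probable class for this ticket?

enhancement

defect: 0.7 × (1−0.95) × (1−0.2) × 0.65 × (1−0.85) × (1−0.65) = 0.0009555
enhancement: 0.2 × (1−0.5) × (1−0.5) × 0.45 × (1−0.5) × (1−0.2) = 0.009
question: 0.1 × (1−0.4) × (1−0.1) × 0.2 × (1−0.8) × (1−0.7) = 0.000648
Highest score → enhancement.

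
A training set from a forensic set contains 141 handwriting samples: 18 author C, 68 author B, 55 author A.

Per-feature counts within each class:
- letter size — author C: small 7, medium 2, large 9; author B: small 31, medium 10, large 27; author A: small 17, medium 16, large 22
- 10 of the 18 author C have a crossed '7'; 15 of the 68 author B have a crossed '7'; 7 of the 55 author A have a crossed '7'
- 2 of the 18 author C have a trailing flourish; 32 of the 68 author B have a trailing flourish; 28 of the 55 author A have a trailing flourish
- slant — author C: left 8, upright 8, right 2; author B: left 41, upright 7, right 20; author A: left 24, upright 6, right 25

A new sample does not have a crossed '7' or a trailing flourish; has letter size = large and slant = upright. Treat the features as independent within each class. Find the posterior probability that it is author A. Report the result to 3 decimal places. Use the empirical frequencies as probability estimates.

author C: (18/141) × (9/18) × (8/18) × (16/18) × (8/18) ≈ 0.0112074
author B: (68/141) × (27/68) × (53/68) × (36/68) × (7/68) ≈ 0.00813382
author A: (55/141) × (22/55) × (48/55) × (27/55) × (6/55) ≈ 0.00729242
P(author A | x) = 0.00729242 / 0.02663364 ≈ 0.274

0.274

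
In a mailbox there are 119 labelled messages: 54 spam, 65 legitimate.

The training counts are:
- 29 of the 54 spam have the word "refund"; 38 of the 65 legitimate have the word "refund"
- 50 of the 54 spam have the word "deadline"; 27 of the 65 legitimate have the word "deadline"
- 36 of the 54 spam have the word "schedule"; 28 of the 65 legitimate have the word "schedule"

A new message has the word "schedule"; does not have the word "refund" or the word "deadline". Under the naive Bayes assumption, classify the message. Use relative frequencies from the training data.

spam: (54/119) × (25/54) × (4/54) × (36/54) ≈ 0.0103745
legitimate: (65/119) × (27/65) × (38/65) × (28/65) ≈ 0.0571389
Highest score → legitimate.

legitimate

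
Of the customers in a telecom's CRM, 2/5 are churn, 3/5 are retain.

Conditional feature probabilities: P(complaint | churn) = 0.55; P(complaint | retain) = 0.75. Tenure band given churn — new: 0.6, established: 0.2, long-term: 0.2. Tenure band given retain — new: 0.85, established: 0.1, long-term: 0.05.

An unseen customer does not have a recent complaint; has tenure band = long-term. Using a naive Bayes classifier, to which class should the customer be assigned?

churn

churn: 0.4 × (1−0.55) × 0.2 = 0.036
retain: 0.6 × (1−0.75) × 0.05 = 0.0075
Highest score → churn.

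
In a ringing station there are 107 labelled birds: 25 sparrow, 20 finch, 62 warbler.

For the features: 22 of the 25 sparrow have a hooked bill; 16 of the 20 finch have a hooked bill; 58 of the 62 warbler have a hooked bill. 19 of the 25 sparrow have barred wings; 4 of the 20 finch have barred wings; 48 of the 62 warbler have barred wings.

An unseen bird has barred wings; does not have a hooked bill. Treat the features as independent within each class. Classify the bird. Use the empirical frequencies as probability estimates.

sparrow: (25/107) × (3/25) × (19/25) ≈ 0.0213084
finch: (20/107) × (4/20) × (4/20) ≈ 0.00747664
warbler: (62/107) × (4/62) × (48/62) ≈ 0.0289418
Highest score → warbler.

warbler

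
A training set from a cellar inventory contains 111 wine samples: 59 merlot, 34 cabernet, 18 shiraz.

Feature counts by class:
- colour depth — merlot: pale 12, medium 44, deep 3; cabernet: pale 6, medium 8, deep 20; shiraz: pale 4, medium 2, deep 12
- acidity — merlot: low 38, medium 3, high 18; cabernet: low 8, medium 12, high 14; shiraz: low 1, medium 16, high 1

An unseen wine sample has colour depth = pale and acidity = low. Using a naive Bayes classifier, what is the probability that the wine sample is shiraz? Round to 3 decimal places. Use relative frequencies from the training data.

0.024

merlot: (59/111) × (12/59) × (38/59) ≈ 0.069629
cabernet: (34/111) × (6/34) × (8/34) ≈ 0.0127186
shiraz: (18/111) × (4/18) × (1/18) ≈ 0.002002
P(shiraz | x) = 0.002002 / 0.0843496 ≈ 0.024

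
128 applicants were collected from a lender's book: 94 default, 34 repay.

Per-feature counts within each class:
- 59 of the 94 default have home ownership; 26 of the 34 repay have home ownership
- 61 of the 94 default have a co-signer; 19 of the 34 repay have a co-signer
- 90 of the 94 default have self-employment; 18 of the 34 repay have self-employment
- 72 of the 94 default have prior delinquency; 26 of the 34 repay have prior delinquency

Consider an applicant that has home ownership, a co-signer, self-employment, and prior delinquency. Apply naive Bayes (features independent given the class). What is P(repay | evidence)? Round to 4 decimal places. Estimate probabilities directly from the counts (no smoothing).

default: (94/128) × (59/94) × (61/94) × (90/94) × (72/94) ≈ 0.219363
repay: (34/128) × (26/34) × (19/34) × (18/34) × (26/34) ≈ 0.0459543
P(repay | x) = 0.0459543 / 0.2653173 ≈ 0.1732

0.1732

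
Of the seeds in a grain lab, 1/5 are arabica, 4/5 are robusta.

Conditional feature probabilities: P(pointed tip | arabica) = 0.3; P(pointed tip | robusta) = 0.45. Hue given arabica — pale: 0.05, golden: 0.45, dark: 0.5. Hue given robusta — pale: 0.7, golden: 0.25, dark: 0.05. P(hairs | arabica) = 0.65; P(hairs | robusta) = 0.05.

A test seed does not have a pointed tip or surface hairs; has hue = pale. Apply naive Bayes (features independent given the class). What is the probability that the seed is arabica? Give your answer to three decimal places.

arabica: 0.2 × (1−0.3) × 0.05 × (1−0.65) = 0.00245
robusta: 0.8 × (1−0.45) × 0.7 × (1−0.05) = 0.2926
P(arabica | x) = 0.00245 / 0.29505 ≈ 0.008

0.008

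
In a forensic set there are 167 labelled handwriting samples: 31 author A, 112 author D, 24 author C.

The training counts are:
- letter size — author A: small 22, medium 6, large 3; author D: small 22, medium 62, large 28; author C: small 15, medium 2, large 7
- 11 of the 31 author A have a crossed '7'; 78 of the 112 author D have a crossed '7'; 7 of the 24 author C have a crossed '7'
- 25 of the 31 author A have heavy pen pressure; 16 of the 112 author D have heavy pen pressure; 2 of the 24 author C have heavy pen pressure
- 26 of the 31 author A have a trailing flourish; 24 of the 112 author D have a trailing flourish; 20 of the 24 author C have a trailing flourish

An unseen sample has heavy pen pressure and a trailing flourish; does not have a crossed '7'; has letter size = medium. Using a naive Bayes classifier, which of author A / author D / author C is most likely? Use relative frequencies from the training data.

author A: (31/167) × (6/31) × (20/31) × (25/31) × (26/31) ≈ 0.0156781
author D: (112/167) × (62/112) × (34/112) × (16/112) × (24/112) ≈ 0.0034501
author C: (24/167) × (2/24) × (17/24) × (2/24) × (20/24) ≈ 0.0005891
Highest score → author A.

author A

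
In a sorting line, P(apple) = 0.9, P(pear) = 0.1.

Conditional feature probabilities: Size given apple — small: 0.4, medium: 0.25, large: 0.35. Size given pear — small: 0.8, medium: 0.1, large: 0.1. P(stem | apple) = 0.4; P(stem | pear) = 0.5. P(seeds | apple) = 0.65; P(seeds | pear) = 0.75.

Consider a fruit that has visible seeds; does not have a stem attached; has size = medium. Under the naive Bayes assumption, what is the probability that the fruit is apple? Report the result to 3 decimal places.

0.959

apple: 0.9 × 0.25 × (1−0.4) × 0.65 = 0.08775
pear: 0.1 × 0.1 × (1−0.5) × 0.75 = 0.00375
P(apple | x) = 0.08775 / 0.0915 ≈ 0.959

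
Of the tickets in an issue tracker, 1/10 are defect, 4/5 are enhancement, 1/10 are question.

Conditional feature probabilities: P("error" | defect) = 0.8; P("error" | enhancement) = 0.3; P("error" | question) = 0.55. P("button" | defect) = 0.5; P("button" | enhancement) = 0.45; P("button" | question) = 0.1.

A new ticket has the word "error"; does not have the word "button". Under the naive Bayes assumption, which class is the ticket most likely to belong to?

defect: 0.1 × 0.8 × (1−0.5) = 0.04
enhancement: 0.8 × 0.3 × (1−0.45) = 0.132
question: 0.1 × 0.55 × (1−0.1) = 0.0495
Highest score → enhancement.

enhancement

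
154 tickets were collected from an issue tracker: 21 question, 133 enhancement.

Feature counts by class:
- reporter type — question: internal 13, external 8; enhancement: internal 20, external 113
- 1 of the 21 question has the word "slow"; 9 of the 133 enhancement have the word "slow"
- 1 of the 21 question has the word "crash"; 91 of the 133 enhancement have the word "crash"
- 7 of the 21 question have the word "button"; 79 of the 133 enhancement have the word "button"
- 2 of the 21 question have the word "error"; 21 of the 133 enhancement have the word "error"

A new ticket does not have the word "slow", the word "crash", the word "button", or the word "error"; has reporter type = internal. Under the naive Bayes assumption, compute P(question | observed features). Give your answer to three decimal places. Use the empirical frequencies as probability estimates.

0.779

question: (21/154) × (13/21) × (20/21) × (20/21) × (14/21) × (19/21) ≈ 0.0461835
enhancement: (133/154) × (20/133) × (124/133) × (42/133) × (54/133) × (112/133) ≈ 0.0130733
P(question | x) = 0.0461835 / 0.0592568 ≈ 0.779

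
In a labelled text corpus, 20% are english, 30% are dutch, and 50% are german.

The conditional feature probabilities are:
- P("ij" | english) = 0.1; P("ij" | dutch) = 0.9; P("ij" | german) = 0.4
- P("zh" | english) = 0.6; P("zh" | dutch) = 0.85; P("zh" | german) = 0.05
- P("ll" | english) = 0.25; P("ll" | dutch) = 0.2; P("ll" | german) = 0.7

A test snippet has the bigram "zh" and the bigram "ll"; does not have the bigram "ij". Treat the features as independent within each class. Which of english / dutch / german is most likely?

english

english: 0.2 × (1−0.1) × 0.6 × 0.25 = 0.027
dutch: 0.3 × (1−0.9) × 0.85 × 0.2 = 0.0051
german: 0.5 × (1−0.4) × 0.05 × 0.7 = 0.0105
Highest score → english.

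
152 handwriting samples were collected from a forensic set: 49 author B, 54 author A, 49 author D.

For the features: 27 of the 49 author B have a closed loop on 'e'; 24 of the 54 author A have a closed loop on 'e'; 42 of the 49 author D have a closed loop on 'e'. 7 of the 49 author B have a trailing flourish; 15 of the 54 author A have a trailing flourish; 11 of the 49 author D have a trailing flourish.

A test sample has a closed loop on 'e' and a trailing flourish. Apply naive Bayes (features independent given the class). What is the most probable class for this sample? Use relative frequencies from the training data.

author B: (49/152) × (27/49) × (7/49) ≈ 0.0253759
author A: (54/152) × (24/54) × (15/54) ≈ 0.0438596
author D: (49/152) × (42/49) × (11/49) ≈ 0.0620301
Highest score → author D.

author D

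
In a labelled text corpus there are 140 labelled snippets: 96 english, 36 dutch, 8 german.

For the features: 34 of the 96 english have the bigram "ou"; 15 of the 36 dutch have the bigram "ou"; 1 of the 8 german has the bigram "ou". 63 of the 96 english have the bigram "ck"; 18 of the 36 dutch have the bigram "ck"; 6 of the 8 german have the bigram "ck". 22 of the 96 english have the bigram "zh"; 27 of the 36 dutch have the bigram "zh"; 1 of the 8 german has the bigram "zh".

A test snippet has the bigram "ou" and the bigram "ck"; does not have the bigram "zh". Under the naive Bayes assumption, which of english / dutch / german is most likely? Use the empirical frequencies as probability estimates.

english: (96/140) × (34/96) × (63/96) × (74/96) = 0.1228515625
dutch: (36/140) × (15/36) × (18/36) × (9/36) ≈ 0.0133929
german: (8/140) × (1/8) × (6/8) × (7/8) = 0.0046875
Highest score → english.

english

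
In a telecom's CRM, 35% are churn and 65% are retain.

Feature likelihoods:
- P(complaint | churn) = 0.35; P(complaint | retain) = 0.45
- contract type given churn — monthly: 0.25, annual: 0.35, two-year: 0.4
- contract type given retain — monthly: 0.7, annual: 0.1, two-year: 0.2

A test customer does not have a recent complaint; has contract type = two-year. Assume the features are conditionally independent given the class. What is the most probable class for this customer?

churn: 0.35 × (1−0.35) × 0.4 = 0.091
retain: 0.65 × (1−0.45) × 0.2 = 0.0715
Highest score → churn.

churn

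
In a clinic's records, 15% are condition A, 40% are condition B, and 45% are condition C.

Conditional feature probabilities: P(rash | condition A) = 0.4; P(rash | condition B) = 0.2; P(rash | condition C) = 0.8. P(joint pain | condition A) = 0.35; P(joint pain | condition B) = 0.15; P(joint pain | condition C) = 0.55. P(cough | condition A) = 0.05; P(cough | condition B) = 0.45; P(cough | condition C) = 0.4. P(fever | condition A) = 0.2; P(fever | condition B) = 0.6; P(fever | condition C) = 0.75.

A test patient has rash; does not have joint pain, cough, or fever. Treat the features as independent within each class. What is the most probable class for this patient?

condition A

condition A: 0.15 × 0.4 × (1−0.35) × (1−0.05) × (1−0.2) = 0.02964
condition B: 0.4 × 0.2 × (1−0.15) × (1−0.45) × (1−0.6) = 0.01496
condition C: 0.45 × 0.8 × (1−0.55) × (1−0.4) × (1−0.75) = 0.0243
Highest score → condition A.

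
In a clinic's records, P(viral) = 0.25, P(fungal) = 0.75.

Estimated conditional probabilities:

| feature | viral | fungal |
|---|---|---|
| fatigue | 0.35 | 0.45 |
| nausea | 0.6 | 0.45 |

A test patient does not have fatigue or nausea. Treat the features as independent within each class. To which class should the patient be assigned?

fungal

viral: 0.25 × (1−0.35) × (1−0.6) = 0.065
fungal: 0.75 × (1−0.45) × (1−0.45) = 0.226875
Highest score → fungal.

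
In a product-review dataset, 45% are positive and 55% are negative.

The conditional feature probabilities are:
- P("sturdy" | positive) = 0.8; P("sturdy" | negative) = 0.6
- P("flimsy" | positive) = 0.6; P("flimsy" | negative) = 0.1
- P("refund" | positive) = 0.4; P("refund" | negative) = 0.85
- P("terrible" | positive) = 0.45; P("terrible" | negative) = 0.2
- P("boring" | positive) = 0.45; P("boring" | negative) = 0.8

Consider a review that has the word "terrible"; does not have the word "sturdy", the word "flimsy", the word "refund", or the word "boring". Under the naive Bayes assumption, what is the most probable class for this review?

positive: 0.45 × (1−0.8) × (1−0.6) × (1−0.4) × 0.45 × (1−0.45) = 0.005346
negative: 0.55 × (1−0.6) × (1−0.1) × (1−0.85) × 0.2 × (1−0.8) = 0.001188
Highest score → positive.

positive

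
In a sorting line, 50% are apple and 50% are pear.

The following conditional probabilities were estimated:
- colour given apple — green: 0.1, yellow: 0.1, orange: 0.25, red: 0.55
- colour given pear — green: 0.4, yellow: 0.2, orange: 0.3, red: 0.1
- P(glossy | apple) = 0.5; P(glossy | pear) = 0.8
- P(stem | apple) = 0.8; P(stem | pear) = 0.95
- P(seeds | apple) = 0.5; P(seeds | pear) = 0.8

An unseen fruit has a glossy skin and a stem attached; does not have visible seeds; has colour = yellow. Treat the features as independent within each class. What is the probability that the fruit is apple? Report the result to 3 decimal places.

0.397

apple: 0.5 × 0.1 × 0.5 × 0.8 × (1−0.5) = 0.01
pear: 0.5 × 0.2 × 0.8 × 0.95 × (1−0.8) = 0.0152
P(apple | x) = 0.01 / 0.0252 ≈ 0.397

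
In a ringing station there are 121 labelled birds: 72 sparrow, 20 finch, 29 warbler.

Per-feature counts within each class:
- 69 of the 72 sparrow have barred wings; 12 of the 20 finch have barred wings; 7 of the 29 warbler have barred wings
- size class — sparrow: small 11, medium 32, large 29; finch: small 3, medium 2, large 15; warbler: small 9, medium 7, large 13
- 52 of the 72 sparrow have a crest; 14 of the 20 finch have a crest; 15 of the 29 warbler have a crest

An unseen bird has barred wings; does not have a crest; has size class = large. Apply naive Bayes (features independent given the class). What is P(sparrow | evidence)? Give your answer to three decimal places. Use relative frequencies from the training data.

0.647

sparrow: (72/121) × (69/72) × (29/72) × (20/72) ≈ 0.0638009
finch: (20/121) × (12/20) × (15/20) × (6/20) ≈ 0.022314
warbler: (29/121) × (7/29) × (13/29) × (14/29) ≈ 0.0125195
P(sparrow | x) = 0.0638009 / 0.0986344 ≈ 0.647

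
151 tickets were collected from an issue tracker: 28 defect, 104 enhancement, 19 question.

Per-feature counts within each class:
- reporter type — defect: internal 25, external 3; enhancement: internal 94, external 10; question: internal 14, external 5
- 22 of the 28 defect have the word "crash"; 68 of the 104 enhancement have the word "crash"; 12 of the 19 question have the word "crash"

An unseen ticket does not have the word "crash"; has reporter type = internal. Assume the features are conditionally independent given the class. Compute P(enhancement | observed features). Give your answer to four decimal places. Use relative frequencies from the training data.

defect: (28/151) × (25/28) × (6/28) ≈ 0.0354778
enhancement: (104/151) × (94/104) × (36/104) ≈ 0.215487
question: (19/151) × (14/19) × (7/19) ≈ 0.0341582
P(enhancement | x) = 0.215487 / 0.285123 ≈ 0.7558

0.7558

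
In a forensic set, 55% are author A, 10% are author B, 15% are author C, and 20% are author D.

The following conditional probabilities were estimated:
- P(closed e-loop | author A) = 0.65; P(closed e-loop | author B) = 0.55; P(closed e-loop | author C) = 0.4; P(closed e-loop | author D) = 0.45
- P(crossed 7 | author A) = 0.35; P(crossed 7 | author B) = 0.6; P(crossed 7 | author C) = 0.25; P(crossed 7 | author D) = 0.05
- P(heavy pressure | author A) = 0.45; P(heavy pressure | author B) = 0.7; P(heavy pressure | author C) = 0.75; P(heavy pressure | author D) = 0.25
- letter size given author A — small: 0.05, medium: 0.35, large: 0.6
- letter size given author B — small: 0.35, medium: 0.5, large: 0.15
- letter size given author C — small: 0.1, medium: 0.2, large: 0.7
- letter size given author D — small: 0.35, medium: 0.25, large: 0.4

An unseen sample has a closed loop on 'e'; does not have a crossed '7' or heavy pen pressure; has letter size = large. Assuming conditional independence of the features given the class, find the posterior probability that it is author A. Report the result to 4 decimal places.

0.6896

author A: 0.55 × 0.65 × (1−0.35) × (1−0.45) × 0.6 = 0.07668375
author B: 0.1 × 0.55 × (1−0.6) × (1−0.7) × 0.15 = 0.00099
author C: 0.15 × 0.4 × (1−0.25) × (1−0.75) × 0.7 = 0.007875
author D: 0.2 × 0.45 × (1−0.05) × (1−0.25) × 0.4 = 0.02565
P(author A | x) = 0.07668375 / 0.11119875 ≈ 0.6896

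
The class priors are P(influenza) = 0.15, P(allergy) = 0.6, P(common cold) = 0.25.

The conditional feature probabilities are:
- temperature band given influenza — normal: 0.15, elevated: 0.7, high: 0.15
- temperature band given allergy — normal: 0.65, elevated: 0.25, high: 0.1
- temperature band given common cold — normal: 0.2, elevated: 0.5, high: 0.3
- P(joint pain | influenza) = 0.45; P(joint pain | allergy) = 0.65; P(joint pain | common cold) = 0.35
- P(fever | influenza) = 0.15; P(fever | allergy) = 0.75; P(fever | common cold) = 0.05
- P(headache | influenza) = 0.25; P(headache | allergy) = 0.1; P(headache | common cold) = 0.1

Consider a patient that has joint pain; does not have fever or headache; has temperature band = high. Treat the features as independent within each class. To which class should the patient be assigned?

common cold

influenza: 0.15 × 0.15 × 0.45 × (1−0.15) × (1−0.25) = 0.0064546875
allergy: 0.6 × 0.1 × 0.65 × (1−0.75) × (1−0.1) = 0.008775
common cold: 0.25 × 0.3 × 0.35 × (1−0.05) × (1−0.1) = 0.02244375
Highest score → common cold.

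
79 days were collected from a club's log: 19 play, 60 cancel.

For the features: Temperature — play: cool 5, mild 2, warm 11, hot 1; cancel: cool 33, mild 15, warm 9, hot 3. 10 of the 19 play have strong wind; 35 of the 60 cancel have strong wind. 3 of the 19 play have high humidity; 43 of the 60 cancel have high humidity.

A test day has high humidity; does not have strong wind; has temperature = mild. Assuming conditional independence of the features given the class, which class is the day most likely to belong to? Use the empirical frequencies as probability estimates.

cancel

play: (19/79) × (2/19) × (9/19) × (3/19) ≈ 0.00189347
cancel: (60/79) × (15/60) × (25/60) × (43/60) ≈ 0.0566983
Highest score → cancel.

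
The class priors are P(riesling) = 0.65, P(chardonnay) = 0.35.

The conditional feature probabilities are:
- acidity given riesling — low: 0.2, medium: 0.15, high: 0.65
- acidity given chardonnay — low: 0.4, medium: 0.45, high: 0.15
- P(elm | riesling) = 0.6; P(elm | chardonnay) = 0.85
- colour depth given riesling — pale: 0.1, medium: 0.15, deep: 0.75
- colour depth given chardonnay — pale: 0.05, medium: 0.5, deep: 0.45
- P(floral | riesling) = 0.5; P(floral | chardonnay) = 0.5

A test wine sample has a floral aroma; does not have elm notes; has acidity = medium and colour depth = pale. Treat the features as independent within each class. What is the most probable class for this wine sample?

riesling: 0.65 × 0.15 × (1−0.6) × 0.1 × 0.5 = 0.00195
chardonnay: 0.35 × 0.45 × (1−0.85) × 0.05 × 0.5 = 0.000590625
Highest score → riesling.

riesling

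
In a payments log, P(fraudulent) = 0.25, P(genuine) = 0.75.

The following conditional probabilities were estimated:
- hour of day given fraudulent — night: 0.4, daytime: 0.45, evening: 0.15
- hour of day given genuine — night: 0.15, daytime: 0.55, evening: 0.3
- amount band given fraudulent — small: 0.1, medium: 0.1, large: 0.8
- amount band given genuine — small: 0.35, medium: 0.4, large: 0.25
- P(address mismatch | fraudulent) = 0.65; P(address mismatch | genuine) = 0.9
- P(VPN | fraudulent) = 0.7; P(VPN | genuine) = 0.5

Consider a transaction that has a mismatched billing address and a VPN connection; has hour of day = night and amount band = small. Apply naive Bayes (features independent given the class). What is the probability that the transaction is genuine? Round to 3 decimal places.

0.796

fraudulent: 0.25 × 0.4 × 0.1 × 0.65 × 0.7 = 0.00455
genuine: 0.75 × 0.15 × 0.35 × 0.9 × 0.5 = 0.01771875
P(genuine | x) = 0.01771875 / 0.02226875 ≈ 0.796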